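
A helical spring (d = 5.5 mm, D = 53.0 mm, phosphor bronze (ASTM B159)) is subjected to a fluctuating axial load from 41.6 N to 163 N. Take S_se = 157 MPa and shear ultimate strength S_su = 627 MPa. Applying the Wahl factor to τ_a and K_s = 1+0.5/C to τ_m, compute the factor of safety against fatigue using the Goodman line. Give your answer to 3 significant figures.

2.00

C = D/d = 53.0/5.5 = 9.6364; K_W = (4C−1)/(4C−4)+0.615/C = 1.1507; K_s = 1+0.5/C = 1.0519
F_a = (F_max−F_min)/2 = 60.7 N; F_m = (F_max+F_min)/2 = 102.3 N
τ_a = K_W·8F_aD/(πd³) = 1.1507 × 49.24 = 56.658 MPa
τ_m = K_s·8F_mD/(πd³) = 1.0519 × 82.986 = 87.292 MPa
Goodman: 1/n_f = τ_a/S_se + τ_m/S_su = 56.658/157 + 87.292/627 = 0.36088 + 0.13922 = 0.5001
n_f = 1/0.5001 = 2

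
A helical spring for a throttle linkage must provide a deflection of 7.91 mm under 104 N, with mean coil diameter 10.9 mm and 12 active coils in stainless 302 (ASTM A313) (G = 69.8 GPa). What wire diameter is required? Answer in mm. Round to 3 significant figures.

2.20 mm

Required rate k = F/δ = 104/7.91 = 13.148 N/mm
d = (8D³N_a·k / G)^(1/4) = (8·10.9³·12·13.148 / (69.8×10³))^0.25
  = (23.418)^0.25 = 2.1998 mm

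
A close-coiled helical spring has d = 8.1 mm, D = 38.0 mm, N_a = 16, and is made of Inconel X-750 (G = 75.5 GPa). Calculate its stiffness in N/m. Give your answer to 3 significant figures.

46300 N/m

k = Gd⁴/(8D³N_a) = (75.5×10³ × 8.1⁴) / (8 × 38.0³ × 16)
  = 3.25003e+08 / 7.02362e+06 = 46.273 N/mm = 46273 N/m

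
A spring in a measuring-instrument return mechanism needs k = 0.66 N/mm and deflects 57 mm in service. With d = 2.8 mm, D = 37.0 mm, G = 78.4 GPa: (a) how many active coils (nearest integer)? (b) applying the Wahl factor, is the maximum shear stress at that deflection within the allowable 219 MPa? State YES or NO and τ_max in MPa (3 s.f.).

(a) 18 coils; (b) YES, τ_max = 179 MPa

N_a = Gd⁴/(8D³k) = (78.4×10³)(2.8⁴)/(8·37.0³·0.66) = 18.02 → N_a = 18
Actual rate k = Gd⁴/(8D³·18) = 0.66066 N/mm
Working load F = kδ = 0.66066·57 = 37.658 N
C = 37.0/2.8 = 13.2143; K_W = (4C−1)/(4C−4)+0.615/C = 1.1079
τ_max = K_W·8FD/(πd³) = 1.1079·161.63 = 179.08 MPa
τ_max ≤ 219 MPa → acceptable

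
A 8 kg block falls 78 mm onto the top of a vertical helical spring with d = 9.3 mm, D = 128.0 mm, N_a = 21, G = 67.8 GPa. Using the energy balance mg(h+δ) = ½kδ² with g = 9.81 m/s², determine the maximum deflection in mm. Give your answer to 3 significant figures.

162 mm

k = Gd⁴/(8D³N_a) = (67.8×10³)(9.3⁴)/(8·128.0³·21) = 1.4395 N/mm
W = mg = 8 × 9.81 = 78.48 N
½kδ² − Wδ − Wh = 0 → δ = (W + √(W² + 2kWh))/k
δ = (78.48 + √(6159.1 + 17624.1))/1.4395 = (78.48 + 154.22)/1.4395 = 161.65 mm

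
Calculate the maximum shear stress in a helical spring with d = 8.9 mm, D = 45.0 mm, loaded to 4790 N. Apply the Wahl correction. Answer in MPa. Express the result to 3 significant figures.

Spring index C = D/d = 45.0/8.9 = 5.0562
K_W = (4C−1)/(4C−4) + 0.615/C = 19.225/16.225 + 0.1216 = 1.3065
τ₀ = 8FD/(πd³) = 8·4790·45.0/(π·8.9³) = 1.7244e+06/2214.7 = 778.61 MPa
τ_max = K·τ₀ = 1.3065 × 778.61 = 1017.3 MPa

1020 MPa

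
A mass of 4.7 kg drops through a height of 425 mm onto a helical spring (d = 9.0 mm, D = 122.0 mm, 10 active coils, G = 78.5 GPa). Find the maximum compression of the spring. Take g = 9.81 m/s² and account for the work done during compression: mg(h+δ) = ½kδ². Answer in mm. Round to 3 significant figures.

k = Gd⁴/(8D³N_a) = (78.5×10³)(9.0⁴)/(8·122.0³·10) = 3.5454 N/mm
W = mg = 4.7 × 9.81 = 46.107 N
½kδ² − Wδ − Wh = 0 → δ = (W + √(W² + 2kWh))/k
δ = (46.107 + √(2125.9 + 138949))/3.5454 = (46.107 + 375.6)/3.5454 = 118.94 mm

119 mm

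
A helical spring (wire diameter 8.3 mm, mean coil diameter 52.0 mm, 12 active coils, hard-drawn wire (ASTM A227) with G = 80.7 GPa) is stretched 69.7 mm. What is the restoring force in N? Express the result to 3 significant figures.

1980 N

k = Gd⁴/(8D³N_a) = (80.7×10³)(8.3⁴)/(8·52.0³·12) = 28.373 N/mm
F = k·δ = 28.373 × 69.7 = 1977.6 N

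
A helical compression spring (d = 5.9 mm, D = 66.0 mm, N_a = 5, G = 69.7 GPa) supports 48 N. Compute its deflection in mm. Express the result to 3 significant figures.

k = Gd⁴/(8D³N_a) = (69.7×10³)(5.9⁴)/(8·66.0³·5) = 7.3443 N/mm
δ = F/k = 48 / 7.3443 = 6.5357 mm

6.54 mm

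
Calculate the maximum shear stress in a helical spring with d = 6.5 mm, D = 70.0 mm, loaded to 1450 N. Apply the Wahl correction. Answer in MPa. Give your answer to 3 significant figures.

1070 MPa

Spring index C = D/d = 70.0/6.5 = 10.7692
K_W = (4C−1)/(4C−4) + 0.615/C = 42.077/39.077 + 0.0571 = 1.1339
τ₀ = 8FD/(πd³) = 8·1450·70.0/(π·6.5³) = 812000/862.76 = 941.17 MPa
τ_max = K·τ₀ = 1.1339 × 941.17 = 1067.2 MPa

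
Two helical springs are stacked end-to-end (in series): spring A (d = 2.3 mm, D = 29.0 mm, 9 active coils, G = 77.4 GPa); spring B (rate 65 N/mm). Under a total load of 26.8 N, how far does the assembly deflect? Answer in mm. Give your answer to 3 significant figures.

k_A = Gd⁴/(8D³N_a) = (77.4×10³)(2.3⁴)/(8·29.0³·9) = 1.2335 N/mm
Series: 1/k_eq = 1/1.2335 + 1/65 = 0.82611; k_eq = 1.2105 N/mm
δ = F/k_eq = 26.8/1.2105 = 22.14 mm

22.1 mm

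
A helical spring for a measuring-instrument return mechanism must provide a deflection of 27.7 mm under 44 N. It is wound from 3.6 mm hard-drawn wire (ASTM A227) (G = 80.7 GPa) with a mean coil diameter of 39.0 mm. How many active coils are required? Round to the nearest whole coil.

Required rate k = F/δ = 44/27.7 = 1.5884 N/mm
N_a = Gd⁴/(8D³k) = (80.7×10³ × 3.6⁴)/(8 × 39.0³ × 1.5884)
    = 1.35545e+07 / 753801 = 17.98 → 18 coils

18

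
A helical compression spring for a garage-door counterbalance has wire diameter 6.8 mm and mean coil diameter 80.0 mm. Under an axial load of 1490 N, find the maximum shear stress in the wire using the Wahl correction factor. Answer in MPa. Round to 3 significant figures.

1080 MPa

Spring index C = D/d = 80.0/6.8 = 11.7647
K_W = (4C−1)/(4C−4) + 0.615/C = 46.059/43.059 + 0.0523 = 1.1219
τ₀ = 8FD/(πd³) = 8·1490·80.0/(π·6.8³) = 953600/987.82 = 965.36 MPa
τ_max = K·τ₀ = 1.1219 × 965.36 = 1083.1 MPa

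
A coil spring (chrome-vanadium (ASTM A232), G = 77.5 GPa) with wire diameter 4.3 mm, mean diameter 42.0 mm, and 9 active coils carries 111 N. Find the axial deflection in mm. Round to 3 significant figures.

22.3 mm

k = Gd⁴/(8D³N_a) = (77.5×10³)(4.3⁴)/(8·42.0³·9) = 4.967 N/mm
δ = F/k = 111 / 4.967 = 22.347 mm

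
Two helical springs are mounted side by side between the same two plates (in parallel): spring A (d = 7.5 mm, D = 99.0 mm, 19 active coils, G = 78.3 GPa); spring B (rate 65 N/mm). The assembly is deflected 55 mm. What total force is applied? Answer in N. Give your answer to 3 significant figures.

3670 N

k_A = Gd⁴/(8D³N_a) = (78.3×10³)(7.5⁴)/(8·99.0³·19) = 1.6798 N/mm
Parallel: k_eq = 1.6798 + 65 = 66.68 N/mm
F = k_eq·δ = 66.68·55 = 3667.4 N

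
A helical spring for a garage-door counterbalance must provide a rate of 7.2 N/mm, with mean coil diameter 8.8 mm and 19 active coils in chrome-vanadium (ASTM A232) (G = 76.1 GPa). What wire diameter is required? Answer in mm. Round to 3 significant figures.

1.77 mm

d = (8D³N_a·k / G)^(1/4) = (8·8.8³·19·7.2 / (76.1×10³))^0.25
  = (9.8003)^0.25 = 1.7693 mm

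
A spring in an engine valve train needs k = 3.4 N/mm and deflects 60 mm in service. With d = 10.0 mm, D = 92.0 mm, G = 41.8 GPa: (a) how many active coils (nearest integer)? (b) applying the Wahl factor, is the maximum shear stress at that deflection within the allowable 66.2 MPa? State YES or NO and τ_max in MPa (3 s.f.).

(a) 20 coils; (b) YES, τ_max = 54.6 MPa

N_a = Gd⁴/(8D³k) = (41.8×10³)(10.0⁴)/(8·92.0³·3.4) = 19.74 → N_a = 20
Actual rate k = Gd⁴/(8D³·20) = 3.355 N/mm
Working load F = kδ = 3.355·60 = 201.3 N
C = 92.0/10.0 = 9.2000; K_W = (4C−1)/(4C−4)+0.615/C = 1.1583
τ_max = K_W·8FD/(πd³) = 1.1583·47.16 = 54.626 MPa
τ_max ≤ 66.2 MPa → acceptable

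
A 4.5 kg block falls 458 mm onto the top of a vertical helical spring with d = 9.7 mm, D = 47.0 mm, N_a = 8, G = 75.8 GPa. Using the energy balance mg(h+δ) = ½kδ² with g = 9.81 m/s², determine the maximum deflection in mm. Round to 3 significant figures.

20.5 mm

k = Gd⁴/(8D³N_a) = (75.8×10³)(9.7⁴)/(8·47.0³·8) = 100.99 N/mm
W = mg = 4.5 × 9.81 = 44.145 N
½kδ² − Wδ − Wh = 0 → δ = (W + √(W² + 2kWh))/k
δ = (44.145 + √(1948.8 + 4.08375e+06))/100.99 = (44.145 + 2021.3)/100.99 = 20.452 mm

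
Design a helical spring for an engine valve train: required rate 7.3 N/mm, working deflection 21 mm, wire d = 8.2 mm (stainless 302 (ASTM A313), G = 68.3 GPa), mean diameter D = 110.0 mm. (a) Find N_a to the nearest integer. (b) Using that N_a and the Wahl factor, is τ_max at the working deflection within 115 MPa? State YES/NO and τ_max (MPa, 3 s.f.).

(a) 4 coils; (b) YES, τ_max = 85.6 MPa

N_a = Gd⁴/(8D³k) = (68.3×10³)(8.2⁴)/(8·110.0³·7.3) = 3.973 → N_a = 4
Actual rate k = Gd⁴/(8D³·4) = 7.2502 N/mm
Working load F = kδ = 7.2502·21 = 152.25 N
C = 110.0/8.2 = 13.4146; K_W = (4C−1)/(4C−4)+0.615/C = 1.1063
τ_max = K_W·8FD/(πd³) = 1.1063·77.35 = 85.569 MPa
τ_max ≤ 115 MPa → acceptable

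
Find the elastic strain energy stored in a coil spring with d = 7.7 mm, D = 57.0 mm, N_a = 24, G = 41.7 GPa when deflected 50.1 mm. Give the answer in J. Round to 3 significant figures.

k = Gd⁴/(8D³N_a) = (41.7×10³)(7.7⁴)/(8·57.0³·24) = 4.1226 N/mm
U = ½kδ² = 0.5 × 4.1226 × 50.1² = 5173.9 N·mm = 5.1739 J

5.17 J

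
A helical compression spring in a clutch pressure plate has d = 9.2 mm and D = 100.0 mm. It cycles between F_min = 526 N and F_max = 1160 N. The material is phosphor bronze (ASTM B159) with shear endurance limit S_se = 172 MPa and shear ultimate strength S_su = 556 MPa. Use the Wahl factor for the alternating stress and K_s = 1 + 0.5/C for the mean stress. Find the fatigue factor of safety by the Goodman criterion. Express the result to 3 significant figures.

C = D/d = 100.0/9.2 = 10.8696; K_W = (4C−1)/(4C−4)+0.615/C = 1.1326; K_s = 1+0.5/C = 1.0460
F_a = (F_max−F_min)/2 = 317 N; F_m = (F_max+F_min)/2 = 843 N
τ_a = K_W·8F_aD/(πd³) = 1.1326 × 103.67 = 117.41 MPa
τ_m = K_s·8F_mD/(πd³) = 1.0460 × 275.68 = 288.36 MPa
Goodman: 1/n_f = τ_a/S_se + τ_m/S_su = 117.41/172 + 288.36/556 = 0.68261 + 0.51863 = 1.2012
n_f = 1/1.2012 = 0.8325

0.832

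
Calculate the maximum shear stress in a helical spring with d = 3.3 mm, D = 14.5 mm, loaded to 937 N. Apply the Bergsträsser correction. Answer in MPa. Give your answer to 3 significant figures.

1290 MPa

Spring index C = D/d = 14.5/3.3 = 4.3939
K_B = (4C+2)/(4C−3) = 19.576/14.576 = 1.3430
τ₀ = 8FD/(πd³) = 8·937·14.5/(π·3.3³) = 108692/112.9 = 962.73 MPa
τ_max = K·τ₀ = 1.3430 × 962.73 = 1293 MPa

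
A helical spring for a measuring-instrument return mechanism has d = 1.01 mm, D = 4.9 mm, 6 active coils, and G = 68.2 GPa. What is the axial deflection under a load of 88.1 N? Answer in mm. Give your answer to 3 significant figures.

k = Gd⁴/(8D³N_a) = (68.2×10³)(1.01⁴)/(8·4.9³·6) = 12.567 N/mm
δ = F/k = 88.1 / 12.567 = 7.0103 mm

7.01 mm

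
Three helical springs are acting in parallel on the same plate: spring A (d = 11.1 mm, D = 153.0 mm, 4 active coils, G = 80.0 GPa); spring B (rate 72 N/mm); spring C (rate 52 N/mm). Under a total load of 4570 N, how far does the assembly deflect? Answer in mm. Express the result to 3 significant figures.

34.0 mm

k_A = Gd⁴/(8D³N_a) = (80.0×10³)(11.1⁴)/(8·153.0³·4) = 10.596 N/mm
Parallel: k_eq = 10.596 + 72 + 52 = 134.6 N/mm
δ = F/k_eq = 4570/134.6 = 33.953 mm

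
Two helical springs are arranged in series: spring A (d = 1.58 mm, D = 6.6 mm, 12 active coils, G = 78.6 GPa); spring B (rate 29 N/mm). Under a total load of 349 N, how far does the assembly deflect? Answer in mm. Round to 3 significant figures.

31.7 mm

k_A = Gd⁴/(8D³N_a) = (78.6×10³)(1.58⁴)/(8·6.6³·12) = 17.748 N/mm
Series: 1/k_eq = 1/17.748 + 1/29 = 0.090827; k_eq = 11.01 N/mm
δ = F/k_eq = 349/11.01 = 31.699 mm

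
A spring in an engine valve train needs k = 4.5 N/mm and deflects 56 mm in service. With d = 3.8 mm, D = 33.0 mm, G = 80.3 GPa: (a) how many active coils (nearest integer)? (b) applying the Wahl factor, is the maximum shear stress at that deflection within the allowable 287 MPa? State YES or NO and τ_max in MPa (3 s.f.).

N_a = Gd⁴/(8D³k) = (80.3×10³)(3.8⁴)/(8·33.0³·4.5) = 12.94 → N_a = 13
Actual rate k = Gd⁴/(8D³·13) = 4.48 N/mm
Working load F = kδ = 4.48·56 = 250.88 N
C = 33.0/3.8 = 8.6842; K_W = (4C−1)/(4C−4)+0.615/C = 1.1684
τ_max = K_W·8FD/(πd³) = 1.1684·384.21 = 448.92 MPa
τ_max > 287 MPa → exceeds allowable

(a) 13 coils; (b) NO, τ_max = 449 MPa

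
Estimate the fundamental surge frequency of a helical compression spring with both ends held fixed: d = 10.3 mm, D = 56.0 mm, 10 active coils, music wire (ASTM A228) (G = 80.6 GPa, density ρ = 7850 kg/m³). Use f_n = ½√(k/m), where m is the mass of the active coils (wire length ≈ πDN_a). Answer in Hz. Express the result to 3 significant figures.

118 Hz

k = Gd⁴/(8D³N_a) = (80.6×10³)(10.3⁴)/(8·56.0³·10) = 64.57 N/mm = 64570 N/m
Wire length L = πDN_a = π·56.0·10 = 1759.3 mm
m = ρ·(πd²/4)·L = 7850 × 83.323×10⁻⁶ m² × 1.7593 m = 1.1507 kg
f_n = ½√(k/m) = 0.5·√(64570/1.1507) = 0.5·√(56112) = 118.44 Hz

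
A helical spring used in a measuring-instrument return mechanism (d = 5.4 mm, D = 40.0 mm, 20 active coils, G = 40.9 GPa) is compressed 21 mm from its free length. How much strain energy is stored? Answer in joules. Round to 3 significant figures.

k = Gd⁴/(8D³N_a) = (40.9×10³)(5.4⁴)/(8·40.0³·20) = 3.3962 N/mm
U = ½kδ² = 0.5 × 3.3962 × 21² = 748.87 N·mm = 0.74887 J

0.749 J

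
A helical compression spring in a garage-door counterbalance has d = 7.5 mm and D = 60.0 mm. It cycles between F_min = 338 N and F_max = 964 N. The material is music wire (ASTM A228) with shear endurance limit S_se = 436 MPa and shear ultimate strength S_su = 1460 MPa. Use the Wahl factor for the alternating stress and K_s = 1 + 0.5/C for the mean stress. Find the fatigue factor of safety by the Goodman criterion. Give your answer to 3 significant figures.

2.09

C = D/d = 60.0/7.5 = 8.0000; K_W = (4C−1)/(4C−4)+0.615/C = 1.1840; K_s = 1+0.5/C = 1.0625
F_a = (F_max−F_min)/2 = 313 N; F_m = (F_max+F_min)/2 = 651 N
τ_a = K_W·8F_aD/(πd³) = 1.1840 × 113.36 = 134.22 MPa
τ_m = K_s·8F_mD/(πd³) = 1.0625 × 235.77 = 250.51 MPa
Goodman: 1/n_f = τ_a/S_se + τ_m/S_su = 134.22/436 + 250.51/1460 = 0.30784 + 0.17158 = 0.47942
n_f = 1/0.47942 = 2.086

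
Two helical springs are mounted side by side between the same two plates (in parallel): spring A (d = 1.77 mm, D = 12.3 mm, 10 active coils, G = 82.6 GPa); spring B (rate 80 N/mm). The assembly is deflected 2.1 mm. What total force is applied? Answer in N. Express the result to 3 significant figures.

k_A = Gd⁴/(8D³N_a) = (82.6×10³)(1.77⁴)/(8·12.3³·10) = 5.4459 N/mm
Parallel: k_eq = 5.4459 + 80 = 85.446 N/mm
F = k_eq·δ = 85.446·2.1 = 179.44 N

179 N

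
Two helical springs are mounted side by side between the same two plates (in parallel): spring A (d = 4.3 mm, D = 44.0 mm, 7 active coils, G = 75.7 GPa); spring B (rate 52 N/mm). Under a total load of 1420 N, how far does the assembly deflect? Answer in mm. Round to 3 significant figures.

k_A = Gd⁴/(8D³N_a) = (75.7×10³)(4.3⁴)/(8·44.0³·7) = 5.4253 N/mm
Parallel: k_eq = 5.4253 + 52 = 57.425 N/mm
δ = F/k_eq = 1420/57.425 = 24.728 mm

24.7 mm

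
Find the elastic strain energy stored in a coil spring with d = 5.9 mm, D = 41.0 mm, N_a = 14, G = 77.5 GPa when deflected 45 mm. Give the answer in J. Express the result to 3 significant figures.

k = Gd⁴/(8D³N_a) = (77.5×10³)(5.9⁴)/(8·41.0³·14) = 12.166 N/mm
U = ½kδ² = 0.5 × 12.166 × 45² = 12318 N·mm = 12.318 J

12.3 J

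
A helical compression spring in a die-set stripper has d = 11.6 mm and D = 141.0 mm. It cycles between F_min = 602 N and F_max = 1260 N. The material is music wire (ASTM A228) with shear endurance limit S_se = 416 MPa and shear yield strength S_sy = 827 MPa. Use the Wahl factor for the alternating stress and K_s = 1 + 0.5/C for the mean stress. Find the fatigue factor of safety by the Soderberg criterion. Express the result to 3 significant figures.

2.11

C = D/d = 141.0/11.6 = 12.1552; K_W = (4C−1)/(4C−4)+0.615/C = 1.1178; K_s = 1+0.5/C = 1.0411
F_a = (F_max−F_min)/2 = 329 N; F_m = (F_max+F_min)/2 = 931 N
τ_a = K_W·8F_aD/(πd³) = 1.1178 × 75.68 = 84.597 MPa
τ_m = K_s·8F_mD/(πd³) = 1.0411 × 214.16 = 222.97 MPa
Soderberg: 1/n_f = τ_a/S_se + τ_m/S_sy = 84.597/416 + 222.97/827 = 0.20336 + 0.26961 = 0.47297
n_f = 1/0.47297 = 2.114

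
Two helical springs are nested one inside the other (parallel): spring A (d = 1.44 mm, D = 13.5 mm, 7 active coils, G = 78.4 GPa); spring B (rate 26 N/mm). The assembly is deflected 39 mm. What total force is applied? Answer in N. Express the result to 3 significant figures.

1110 N

k_A = Gd⁴/(8D³N_a) = (78.4×10³)(1.44⁴)/(8·13.5³·7) = 2.4467 N/mm
Parallel: k_eq = 2.4467 + 26 = 28.447 N/mm
F = k_eq·δ = 28.447·39 = 1109.4 N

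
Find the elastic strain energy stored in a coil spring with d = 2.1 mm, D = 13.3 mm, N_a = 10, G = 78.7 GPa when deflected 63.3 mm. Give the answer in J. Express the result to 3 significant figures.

k = Gd⁴/(8D³N_a) = (78.7×10³)(2.1⁴)/(8·13.3³·10) = 8.1322 N/mm
U = ½kδ² = 0.5 × 8.1322 × 63.3² = 16292 N·mm = 16.292 J

16.3 J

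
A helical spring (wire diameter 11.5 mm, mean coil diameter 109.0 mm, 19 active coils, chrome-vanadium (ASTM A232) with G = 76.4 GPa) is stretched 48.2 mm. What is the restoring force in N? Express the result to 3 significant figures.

327 N

k = Gd⁴/(8D³N_a) = (76.4×10³)(11.5⁴)/(8·109.0³·19) = 6.7883 N/mm
F = k·δ = 6.7883 × 48.2 = 327.2 N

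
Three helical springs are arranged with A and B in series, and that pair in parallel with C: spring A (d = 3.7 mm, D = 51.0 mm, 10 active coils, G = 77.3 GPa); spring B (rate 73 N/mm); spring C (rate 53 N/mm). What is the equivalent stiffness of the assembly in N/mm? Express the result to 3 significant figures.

54.3 N/mm

k_A = Gd⁴/(8D³N_a) = (77.3×10³)(3.7⁴)/(8·51.0³·10) = 1.3652 N/mm
Springs A,B series: k_AB = 1/(1/1.3652+1/73) = 1.3401 N/mm; parallel with C: k_eq = 1.3401+53 = 54.34 N/mm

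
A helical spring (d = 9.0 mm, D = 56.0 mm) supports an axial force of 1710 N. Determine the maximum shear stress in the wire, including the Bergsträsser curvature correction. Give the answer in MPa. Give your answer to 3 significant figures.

411 MPa

Spring index C = D/d = 56.0/9.0 = 6.2222
K_B = (4C+2)/(4C−3) = 26.889/21.889 = 1.2284
τ₀ = 8FD/(πd³) = 8·1710·56.0/(π·9.0³) = 766080/2290.2 = 334.5 MPa
τ_max = K·τ₀ = 1.2284 × 334.5 = 410.91 MPa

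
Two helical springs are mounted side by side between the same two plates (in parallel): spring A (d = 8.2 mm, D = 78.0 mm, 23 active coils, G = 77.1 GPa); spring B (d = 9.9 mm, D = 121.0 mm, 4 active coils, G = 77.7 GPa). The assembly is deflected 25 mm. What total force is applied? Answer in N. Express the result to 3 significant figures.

k_A = Gd⁴/(8D³N_a) = (77.1×10³)(8.2⁴)/(8·78.0³·23) = 3.9922 N/mm
k_B = Gd⁴/(8D³N_a) = (77.7×10³)(9.9⁴)/(8·121.0³·4) = 13.166 N/mm
Parallel: k_eq = 3.9922 + 13.166 = 17.158 N/mm
F = k_eq·δ = 17.158·25 = 428.96 N

429 N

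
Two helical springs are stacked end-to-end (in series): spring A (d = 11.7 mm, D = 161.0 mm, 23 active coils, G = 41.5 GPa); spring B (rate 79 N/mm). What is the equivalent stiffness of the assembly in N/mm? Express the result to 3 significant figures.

k_A = Gd⁴/(8D³N_a) = (41.5×10³)(11.7⁴)/(8·161.0³·23) = 1.0127 N/mm
Series: 1/k_eq = 1/1.0127 + 1/79 = 1.0001; k_eq = 0.99992 N/mm

1.00 N/mm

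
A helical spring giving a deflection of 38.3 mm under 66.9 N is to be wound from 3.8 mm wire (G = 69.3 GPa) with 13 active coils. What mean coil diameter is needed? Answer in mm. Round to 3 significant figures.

Required rate k = F/δ = 66.9/38.3 = 1.7467 N/mm
D = (Gd⁴/(8N_a·k))^(1/3) = (69.3×10³·3.8⁴/(8·13·1.7467))^(1/3)
  = (79543.9)^(1/3) = 43.0067 mm

43.0 mm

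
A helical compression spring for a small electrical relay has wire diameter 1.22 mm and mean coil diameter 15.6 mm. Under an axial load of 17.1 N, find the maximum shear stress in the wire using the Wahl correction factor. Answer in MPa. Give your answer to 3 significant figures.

416 MPa

Spring index C = D/d = 15.6/1.22 = 12.7869
K_W = (4C−1)/(4C−4) + 0.615/C = 50.148/47.148 + 0.0481 = 1.1117
τ₀ = 8FD/(πd³) = 8·17.1·15.6/(π·1.22³) = 2134.08/5.7047 = 374.09 MPa
τ_max = K·τ₀ = 1.1117 × 374.09 = 415.89 MPa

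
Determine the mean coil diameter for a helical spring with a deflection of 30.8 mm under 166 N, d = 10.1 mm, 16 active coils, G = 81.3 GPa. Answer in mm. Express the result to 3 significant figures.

107 mm

Required rate k = F/δ = 166/30.8 = 5.3896 N/mm
D = (Gd⁴/(8N_a·k))^(1/3) = (81.3×10³·10.1⁴/(8·16·5.3896))^(1/3)
  = (1.22633e+06)^(1/3) = 107.0376 mm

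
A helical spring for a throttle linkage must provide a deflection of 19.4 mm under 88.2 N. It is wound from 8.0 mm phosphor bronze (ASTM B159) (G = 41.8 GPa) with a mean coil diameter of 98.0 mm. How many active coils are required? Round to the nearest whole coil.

5

Required rate k = F/δ = 88.2/19.4 = 4.5464 N/mm
N_a = Gd⁴/(8D³k) = (41.8×10³ × 8.0⁴)/(8 × 98.0³ × 4.5464)
    = 1.71213e+08 / 3.42322e+07 = 5.002 → 5 coils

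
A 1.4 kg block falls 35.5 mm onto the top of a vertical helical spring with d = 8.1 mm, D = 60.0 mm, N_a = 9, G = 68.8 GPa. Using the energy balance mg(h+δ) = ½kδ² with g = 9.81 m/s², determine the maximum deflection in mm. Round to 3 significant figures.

k = Gd⁴/(8D³N_a) = (68.8×10³)(8.1⁴)/(8·60.0³·9) = 19.043 N/mm
W = mg = 1.4 × 9.81 = 13.734 N
½kδ² − Wδ − Wh = 0 → δ = (W + √(W² + 2kWh))/k
δ = (13.734 + √(188.62 + 18569.4))/19.043 = (13.734 + 136.96)/19.043 = 7.9132 mm

7.91 mm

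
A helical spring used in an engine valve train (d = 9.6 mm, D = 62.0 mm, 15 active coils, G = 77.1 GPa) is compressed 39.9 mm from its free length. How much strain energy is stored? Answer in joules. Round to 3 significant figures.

k = Gd⁴/(8D³N_a) = (77.1×10³)(9.6⁴)/(8·62.0³·15) = 22.897 N/mm
U = ½kδ² = 0.5 × 22.897 × 39.9² = 18226 N·mm = 18.226 J

18.2 J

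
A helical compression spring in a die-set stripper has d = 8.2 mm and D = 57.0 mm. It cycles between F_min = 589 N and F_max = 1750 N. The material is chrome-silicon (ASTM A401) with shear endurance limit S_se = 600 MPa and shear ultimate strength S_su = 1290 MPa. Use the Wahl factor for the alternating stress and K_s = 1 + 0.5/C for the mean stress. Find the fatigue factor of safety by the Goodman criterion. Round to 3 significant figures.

C = D/d = 57.0/8.2 = 6.9512; K_W = (4C−1)/(4C−4)+0.615/C = 1.2145; K_s = 1+0.5/C = 1.0719
F_a = (F_max−F_min)/2 = 580.5 N; F_m = (F_max+F_min)/2 = 1169.5 N
τ_a = K_W·8F_aD/(πd³) = 1.2145 × 152.82 = 185.6 MPa
τ_m = K_s·8F_mD/(πd³) = 1.0719 × 307.87 = 330.02 MPa
Goodman: 1/n_f = τ_a/S_se + τ_m/S_su = 185.6/600 + 330.02/1290 = 0.30933 + 0.25583 = 0.56516
n_f = 1/0.56516 = 1.769

1.77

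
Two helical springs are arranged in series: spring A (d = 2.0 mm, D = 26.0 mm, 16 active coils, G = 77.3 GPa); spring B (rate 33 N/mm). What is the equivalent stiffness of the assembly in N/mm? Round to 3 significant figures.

k_A = Gd⁴/(8D³N_a) = (77.3×10³)(2.0⁴)/(8·26.0³·16) = 0.54976 N/mm
Series: 1/k_eq = 1/0.54976 + 1/33 = 1.8493; k_eq = 0.54075 N/mm

0.541 N/mm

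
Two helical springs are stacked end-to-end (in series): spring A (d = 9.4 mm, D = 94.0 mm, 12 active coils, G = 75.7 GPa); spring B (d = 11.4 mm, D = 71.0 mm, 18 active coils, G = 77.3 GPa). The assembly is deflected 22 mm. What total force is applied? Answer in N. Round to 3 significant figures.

k_A = Gd⁴/(8D³N_a) = (75.7×10³)(9.4⁴)/(8·94.0³·12) = 7.4123 N/mm
k_B = Gd⁴/(8D³N_a) = (77.3×10³)(11.4⁴)/(8·71.0³·18) = 25.332 N/mm
Series: 1/k_eq = 1/7.4123 + 1/25.332 = 0.17439; k_eq = 5.7344 N/mm
F = k_eq·δ = 5.7344·22 = 126.16 N

126 N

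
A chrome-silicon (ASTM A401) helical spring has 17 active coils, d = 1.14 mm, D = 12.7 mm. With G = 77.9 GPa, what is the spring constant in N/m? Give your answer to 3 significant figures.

k = Gd⁴/(8D³N_a) = (77.9×10³ × 1.14⁴) / (8 × 12.7³ × 17)
  = 131570 / 278580 = 0.47229 N/mm = 472.29 N/m

472 N/m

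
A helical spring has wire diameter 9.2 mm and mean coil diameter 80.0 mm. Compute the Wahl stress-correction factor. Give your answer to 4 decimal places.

1.1682

C = D/d = 80.0/9.2 = 8.6957
K_W = (4C−1)/(4C−4) + 0.615/C = 33.783/30.783 + 0.0707 = 1.1682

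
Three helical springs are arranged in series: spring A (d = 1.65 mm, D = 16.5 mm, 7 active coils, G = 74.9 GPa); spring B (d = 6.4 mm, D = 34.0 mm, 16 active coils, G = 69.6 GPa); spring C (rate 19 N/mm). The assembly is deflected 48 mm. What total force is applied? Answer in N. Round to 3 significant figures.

k_A = Gd⁴/(8D³N_a) = (74.9×10³)(1.65⁴)/(8·16.5³·7) = 2.2069 N/mm
k_B = Gd⁴/(8D³N_a) = (69.6×10³)(6.4⁴)/(8·34.0³·16) = 23.21 N/mm
Series: 1/k_eq = 1/2.2069 + 1/23.21 + 1/19 = 0.54885; k_eq = 1.822 N/mm
F = k_eq·δ = 1.822·48 = 87.456 N

87.5 N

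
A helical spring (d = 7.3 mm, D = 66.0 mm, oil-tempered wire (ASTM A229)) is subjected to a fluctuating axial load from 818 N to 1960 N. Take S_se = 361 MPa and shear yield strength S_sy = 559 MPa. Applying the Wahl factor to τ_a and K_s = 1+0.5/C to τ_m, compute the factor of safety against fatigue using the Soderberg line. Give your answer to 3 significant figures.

C = D/d = 66.0/7.3 = 9.0411; K_W = (4C−1)/(4C−4)+0.615/C = 1.1613; K_s = 1+0.5/C = 1.0553
F_a = (F_max−F_min)/2 = 571 N; F_m = (F_max+F_min)/2 = 1389 N
τ_a = K_W·8F_aD/(πd³) = 1.1613 × 246.69 = 286.48 MPa
τ_m = K_s·8F_mD/(πd³) = 1.0553 × 600.09 = 633.28 MPa
Soderberg: 1/n_f = τ_a/S_se + τ_m/S_sy = 286.48/361 + 633.28/559 = 0.79357 + 1.13288 = 1.9264
n_f = 1/1.9264 = 0.5191

0.519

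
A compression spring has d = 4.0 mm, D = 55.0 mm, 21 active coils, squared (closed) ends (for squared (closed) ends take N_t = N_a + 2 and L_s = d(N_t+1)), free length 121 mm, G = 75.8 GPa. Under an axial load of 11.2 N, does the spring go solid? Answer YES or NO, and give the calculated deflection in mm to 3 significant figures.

k = Gd⁴/(8D³N_a) = (75.8×10³)(4.0⁴)/(8·55.0³·21) = 0.69424 N/mm
N_t = 23; L_s = 4.0·24 = 96 mm; δ_solid = L₀ − L_s = 121 − 96 = 25 mm
δ = F/k = 11.2/0.69424 = 16.133 mm
δ < δ_solid → spring does not go solid

NO, δ = 16.1 mm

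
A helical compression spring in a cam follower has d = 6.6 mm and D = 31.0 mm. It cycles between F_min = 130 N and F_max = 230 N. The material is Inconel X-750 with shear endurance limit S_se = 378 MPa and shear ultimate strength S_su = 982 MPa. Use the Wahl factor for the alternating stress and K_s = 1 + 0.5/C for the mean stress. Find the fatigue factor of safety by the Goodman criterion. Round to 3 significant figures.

9.60

C = D/d = 31.0/6.6 = 4.6970; K_W = (4C−1)/(4C−4)+0.615/C = 1.3338; K_s = 1+0.5/C = 1.1065
F_a = (F_max−F_min)/2 = 50 N; F_m = (F_max+F_min)/2 = 180 N
τ_a = K_W·8F_aD/(πd³) = 1.3338 × 13.729 = 18.312 MPa
τ_m = K_s·8F_mD/(πd³) = 1.1065 × 49.425 = 54.686 MPa
Goodman: 1/n_f = τ_a/S_se + τ_m/S_su = 18.312/378 + 54.686/982 = 0.04844 + 0.05569 = 0.10413
n_f = 1/0.10413 = 9.603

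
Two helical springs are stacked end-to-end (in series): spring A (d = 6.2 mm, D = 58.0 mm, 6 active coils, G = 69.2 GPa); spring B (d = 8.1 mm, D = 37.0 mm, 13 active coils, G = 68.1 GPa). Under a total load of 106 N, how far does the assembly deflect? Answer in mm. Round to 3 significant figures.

11.6 mm

k_A = Gd⁴/(8D³N_a) = (69.2×10³)(6.2⁴)/(8·58.0³·6) = 10.918 N/mm
k_B = Gd⁴/(8D³N_a) = (68.1×10³)(8.1⁴)/(8·37.0³·13) = 55.648 N/mm
Series: 1/k_eq = 1/10.918 + 1/55.648 = 0.10956; k_eq = 9.1273 N/mm
δ = F/k_eq = 106/9.1273 = 11.613 mm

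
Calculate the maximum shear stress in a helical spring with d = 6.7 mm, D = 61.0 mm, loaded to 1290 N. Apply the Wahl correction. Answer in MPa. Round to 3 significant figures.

Spring index C = D/d = 61.0/6.7 = 9.1045
K_W = (4C−1)/(4C−4) + 0.615/C = 35.418/32.418 + 0.0675 = 1.1601
τ₀ = 8FD/(πd³) = 8·1290·61.0/(π·6.7³) = 629520/944.87 = 666.25 MPa
τ_max = K·τ₀ = 1.1601 × 666.25 = 772.91 MPa

773 MPa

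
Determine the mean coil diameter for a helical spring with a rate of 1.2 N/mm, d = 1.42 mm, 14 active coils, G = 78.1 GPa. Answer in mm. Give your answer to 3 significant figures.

D = (Gd⁴/(8N_a·k))^(1/3) = (78.1×10³·1.42⁴/(8·14·1.2))^(1/3)
  = (2362.68)^(1/3) = 13.3189 mm

13.3 mm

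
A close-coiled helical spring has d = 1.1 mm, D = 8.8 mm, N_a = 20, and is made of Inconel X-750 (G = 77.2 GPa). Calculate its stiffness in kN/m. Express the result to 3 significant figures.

1.04 kN/m

k = Gd⁴/(8D³N_a) = (77.2×10³ × 1.1⁴) / (8 × 8.8³ × 20)
  = 113029 / 109036 = 1.0366 N/mm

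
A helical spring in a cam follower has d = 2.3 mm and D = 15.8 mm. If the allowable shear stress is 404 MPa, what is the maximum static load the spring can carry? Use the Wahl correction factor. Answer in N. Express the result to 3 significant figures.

100 N

C = D/d = 15.8/2.3 = 6.8696
K_W = (4C−1)/(4C−4) + 0.615/C = 26.478/23.478 + 0.0895 = 1.2173
τ_max = K·8FD/(πd³) → F_max = τ_allow·πd³/(8DK)
F_max = 404·π·2.3³/(8·15.8·1.2173) = 15442/153.87 = 100.36 N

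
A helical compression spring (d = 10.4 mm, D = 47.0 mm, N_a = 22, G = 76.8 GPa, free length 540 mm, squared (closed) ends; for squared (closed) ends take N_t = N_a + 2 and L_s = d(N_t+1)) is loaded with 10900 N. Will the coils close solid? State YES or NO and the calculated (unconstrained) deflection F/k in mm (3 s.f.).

NO, δ = 222 mm

k = Gd⁴/(8D³N_a) = (76.8×10³)(10.4⁴)/(8·47.0³·22) = 49.169 N/mm
N_t = 24; L_s = 10.4·25 = 260 mm; δ_solid = L₀ − L_s = 540 − 260 = 280 mm
δ = F/k = 10900/49.169 = 221.69 mm
δ < δ_solid → spring does not go solid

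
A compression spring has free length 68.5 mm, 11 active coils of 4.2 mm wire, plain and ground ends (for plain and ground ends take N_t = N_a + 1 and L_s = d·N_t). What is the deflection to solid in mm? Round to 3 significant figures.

N_t = 12; L_s = 4.2·12 = 50.4 mm
δ_solid = L₀ − L_s = 68.5 − 50.4 = 18.1 mm

18.1 mm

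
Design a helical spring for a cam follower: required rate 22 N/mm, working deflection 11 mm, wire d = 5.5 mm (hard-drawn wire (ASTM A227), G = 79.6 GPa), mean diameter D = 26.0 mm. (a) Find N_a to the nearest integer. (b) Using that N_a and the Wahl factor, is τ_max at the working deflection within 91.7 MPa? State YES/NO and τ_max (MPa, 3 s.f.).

(a) 24 coils; (b) NO, τ_max = 126 MPa

N_a = Gd⁴/(8D³k) = (79.6×10³)(5.5⁴)/(8·26.0³·22) = 23.55 → N_a = 24
Actual rate k = Gd⁴/(8D³·24) = 21.585 N/mm
Working load F = kδ = 21.585·11 = 237.43 N
C = 26.0/5.5 = 4.7273; K_W = (4C−1)/(4C−4)+0.615/C = 1.3313
τ_max = K_W·8FD/(πd³) = 1.3313·94.485 = 125.79 MPa
τ_max > 91.7 MPa → exceeds allowable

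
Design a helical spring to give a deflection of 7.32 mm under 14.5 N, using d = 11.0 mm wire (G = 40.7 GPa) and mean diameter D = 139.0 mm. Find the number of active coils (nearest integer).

14

Required rate k = F/δ = 14.5/7.32 = 1.9809 N/mm
N_a = Gd⁴/(8D³k) = (40.7×10³ × 11.0⁴)/(8 × 139.0³ × 1.9809)
    = 5.95889e+08 / 4.2559e+07 = 14 → 14 coils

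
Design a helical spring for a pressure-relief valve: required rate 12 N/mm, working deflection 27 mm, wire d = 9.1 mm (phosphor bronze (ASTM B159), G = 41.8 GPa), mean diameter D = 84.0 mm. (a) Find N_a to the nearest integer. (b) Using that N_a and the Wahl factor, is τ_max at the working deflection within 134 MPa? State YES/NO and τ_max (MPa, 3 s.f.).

N_a = Gd⁴/(8D³k) = (41.8×10³)(9.1⁴)/(8·84.0³·12) = 5.038 → N_a = 5
Actual rate k = Gd⁴/(8D³·5) = 12.09 N/mm
Working load F = kδ = 12.09·27 = 326.44 N
C = 84.0/9.1 = 9.2308; K_W = (4C−1)/(4C−4)+0.615/C = 1.1577
τ_max = K_W·8FD/(πd³) = 1.1577·92.662 = 107.28 MPa
τ_max ≤ 134 MPa → acceptable

(a) 5 coils; (b) YES, τ_max = 107 MPa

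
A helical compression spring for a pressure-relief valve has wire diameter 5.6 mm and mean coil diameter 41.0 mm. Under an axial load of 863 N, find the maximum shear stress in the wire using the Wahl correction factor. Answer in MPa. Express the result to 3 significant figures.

617 MPa

Spring index C = D/d = 41.0/5.6 = 7.3214
K_W = (4C−1)/(4C−4) + 0.615/C = 28.286/25.286 + 0.0840 = 1.2026
τ₀ = 8FD/(πd³) = 8·863·41.0/(π·5.6³) = 283064/551.71 = 513.06 MPa
τ_max = K·τ₀ = 1.2026 × 513.06 = 617.03 MPa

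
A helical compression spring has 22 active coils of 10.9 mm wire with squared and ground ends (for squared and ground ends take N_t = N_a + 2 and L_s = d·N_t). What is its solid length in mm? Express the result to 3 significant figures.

squared and ground ends: N_t = N_a + 2 = 22 + 2 = 24
L_s = d·N_t = 10.9 × 24 = 261.6 mm

262 mm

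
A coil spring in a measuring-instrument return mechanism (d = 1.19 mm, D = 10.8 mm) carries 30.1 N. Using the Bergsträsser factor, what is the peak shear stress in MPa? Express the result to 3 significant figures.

565 MPa

Spring index C = D/d = 10.8/1.19 = 9.0756
K_B = (4C+2)/(4C−3) = 38.303/33.303 = 1.1501
τ₀ = 8FD/(πd³) = 8·30.1·10.8/(π·1.19³) = 2600.64/5.2941 = 491.24 MPa
τ_max = K·τ₀ = 1.1501 × 491.24 = 564.99 MPa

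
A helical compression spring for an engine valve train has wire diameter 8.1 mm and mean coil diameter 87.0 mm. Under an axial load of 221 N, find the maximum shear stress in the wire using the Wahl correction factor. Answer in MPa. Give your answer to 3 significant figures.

Spring index C = D/d = 87.0/8.1 = 10.7407
K_W = (4C−1)/(4C−4) + 0.615/C = 41.963/38.963 + 0.0573 = 1.1343
τ₀ = 8FD/(πd³) = 8·221·87.0/(π·8.1³) = 153816/1669.6 = 92.129 MPa
τ_max = K·τ₀ = 1.1343 × 92.129 = 104.5 MPa

104 MPa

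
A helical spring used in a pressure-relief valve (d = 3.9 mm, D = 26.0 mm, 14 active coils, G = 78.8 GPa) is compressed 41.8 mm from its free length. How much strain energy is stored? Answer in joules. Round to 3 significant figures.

8.09 J

k = Gd⁴/(8D³N_a) = (78.8×10³)(3.9⁴)/(8·26.0³·14) = 9.2608 N/mm
U = ½kδ² = 0.5 × 9.2608 × 41.8² = 8090.4 N·mm = 8.0904 J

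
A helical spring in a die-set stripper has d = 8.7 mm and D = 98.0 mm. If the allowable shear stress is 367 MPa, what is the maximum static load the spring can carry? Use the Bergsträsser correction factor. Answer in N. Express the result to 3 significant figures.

866 N

C = D/d = 98.0/8.7 = 11.2644
K_B = (4C+2)/(4C−3) = 47.057/42.057 = 1.1189
τ_max = K·8FD/(πd³) → F_max = τ_allow·πd³/(8DK)
F_max = 367·π·8.7³/(8·98.0·1.1189) = 7.5923e+05/877.21 = 865.51 N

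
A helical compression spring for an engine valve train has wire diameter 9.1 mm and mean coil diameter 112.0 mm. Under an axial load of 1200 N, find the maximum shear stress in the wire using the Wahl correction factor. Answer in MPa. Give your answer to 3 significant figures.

507 MPa

Spring index C = D/d = 112.0/9.1 = 12.3077
K_W = (4C−1)/(4C−4) + 0.615/C = 48.231/45.231 + 0.0500 = 1.1163
τ₀ = 8FD/(πd³) = 8·1200·112.0/(π·9.1³) = 1.0752e+06/2367.4 = 454.17 MPa
τ_max = K·τ₀ = 1.1163 × 454.17 = 506.98 MPa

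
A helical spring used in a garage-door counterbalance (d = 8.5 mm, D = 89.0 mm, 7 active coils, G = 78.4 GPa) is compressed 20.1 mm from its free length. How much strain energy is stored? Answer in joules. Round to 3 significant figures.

k = Gd⁴/(8D³N_a) = (78.4×10³)(8.5⁴)/(8·89.0³·7) = 10.367 N/mm
U = ½kδ² = 0.5 × 10.367 × 20.1² = 2094.1 N·mm = 2.0941 J

2.09 J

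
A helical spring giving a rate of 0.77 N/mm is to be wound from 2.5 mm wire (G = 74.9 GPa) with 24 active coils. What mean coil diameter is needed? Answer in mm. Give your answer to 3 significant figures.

D = (Gd⁴/(8N_a·k))^(1/3) = (74.9×10³·2.5⁴/(8·24·0.77))^(1/3)
  = (19790.2)^(1/3) = 27.0489 mm

27.0 mm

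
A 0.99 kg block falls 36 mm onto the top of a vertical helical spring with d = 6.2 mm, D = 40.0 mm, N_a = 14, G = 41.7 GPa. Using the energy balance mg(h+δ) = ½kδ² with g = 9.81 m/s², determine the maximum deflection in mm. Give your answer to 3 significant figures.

10.2 mm

k = Gd⁴/(8D³N_a) = (41.7×10³)(6.2⁴)/(8·40.0³·14) = 8.5962 N/mm
W = mg = 0.99 × 9.81 = 9.7119 N
½kδ² − Wδ − Wh = 0 → δ = (W + √(W² + 2kWh))/k
δ = (9.7119 + √(94.321 + 6010.93))/8.5962 = (9.7119 + 78.136)/8.5962 = 10.219 mm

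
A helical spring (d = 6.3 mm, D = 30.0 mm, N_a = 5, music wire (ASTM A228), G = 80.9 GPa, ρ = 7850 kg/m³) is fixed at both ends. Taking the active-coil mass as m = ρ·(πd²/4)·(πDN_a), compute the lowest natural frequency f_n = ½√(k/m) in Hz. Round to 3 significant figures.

k = Gd⁴/(8D³N_a) = (80.9×10³)(6.3⁴)/(8·30.0³·5) = 118 N/mm = 1.18e+05 N/m
Wire length L = πDN_a = π·30.0·5 = 471.24 mm
m = ρ·(πd²/4)·L = 7850 × 31.172×10⁻⁶ m² × 0.47124 m = 0.11531 kg
f_n = ½√(k/m) = 0.5·√(1.18e+05/0.11531) = 0.5·√(1.0233e+06) = 505.79 Hz

506 Hz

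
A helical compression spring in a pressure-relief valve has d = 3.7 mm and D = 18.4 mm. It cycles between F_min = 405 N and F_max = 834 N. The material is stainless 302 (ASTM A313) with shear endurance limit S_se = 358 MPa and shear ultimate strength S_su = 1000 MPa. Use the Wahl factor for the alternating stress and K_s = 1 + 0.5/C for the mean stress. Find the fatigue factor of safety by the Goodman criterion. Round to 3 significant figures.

C = D/d = 18.4/3.7 = 4.9730; K_W = (4C−1)/(4C−4)+0.615/C = 1.3124; K_s = 1+0.5/C = 1.1005
F_a = (F_max−F_min)/2 = 214.5 N; F_m = (F_max+F_min)/2 = 619.5 N
τ_a = K_W·8F_aD/(πd³) = 1.3124 × 198.42 = 260.41 MPa
τ_m = K_s·8F_mD/(πd³) = 1.1005 × 573.05 = 630.67 MPa
Goodman: 1/n_f = τ_a/S_se + τ_m/S_su = 260.41/358 + 630.67/1000 = 0.72741 + 0.63067 = 1.3581
n_f = 1/1.3581 = 0.7363

0.736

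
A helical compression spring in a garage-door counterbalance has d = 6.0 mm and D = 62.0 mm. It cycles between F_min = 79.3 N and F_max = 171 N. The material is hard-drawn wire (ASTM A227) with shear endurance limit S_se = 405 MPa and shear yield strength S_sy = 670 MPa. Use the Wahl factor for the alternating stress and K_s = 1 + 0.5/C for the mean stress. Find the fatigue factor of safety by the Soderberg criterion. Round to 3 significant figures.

4.21

C = D/d = 62.0/6.0 = 10.3333; K_W = (4C−1)/(4C−4)+0.615/C = 1.1399; K_s = 1+0.5/C = 1.0484
F_a = (F_max−F_min)/2 = 45.85 N; F_m = (F_max+F_min)/2 = 125.15 N
τ_a = K_W·8F_aD/(πd³) = 1.1399 × 33.513 = 38.201 MPa
τ_m = K_s·8F_mD/(πd³) = 1.0484 × 91.476 = 95.903 MPa
Soderberg: 1/n_f = τ_a/S_se + τ_m/S_sy = 38.201/405 + 95.903/670 = 0.09432 + 0.14314 = 0.23746
n_f = 1/0.23746 = 4.211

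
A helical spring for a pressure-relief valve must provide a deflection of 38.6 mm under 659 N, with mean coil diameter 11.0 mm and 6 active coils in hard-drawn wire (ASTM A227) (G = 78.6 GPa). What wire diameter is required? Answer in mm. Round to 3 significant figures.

1.93 mm

Required rate k = F/δ = 659/38.6 = 17.073 N/mm
d = (8D³N_a·k / G)^(1/4) = (8·11.0³·6·17.073 / (78.6×10³))^0.25
  = (13.877)^0.25 = 1.9301 mm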